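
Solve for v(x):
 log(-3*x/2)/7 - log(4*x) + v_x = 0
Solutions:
 v(x) = C1 + 6*x*log(x)/7 + x*(-6 - log(3) + 15*log(2) - I*pi)/7


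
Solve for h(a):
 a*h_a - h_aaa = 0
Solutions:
 h(a) = C1 + Integral(C2*airyai(a) + C3*airybi(a), a)


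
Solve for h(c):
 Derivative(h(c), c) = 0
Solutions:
 h(c) = C1


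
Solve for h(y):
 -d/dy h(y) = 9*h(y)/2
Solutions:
 h(y) = C1*exp(-9*y/2)


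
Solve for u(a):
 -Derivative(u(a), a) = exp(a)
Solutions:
 u(a) = C1 - exp(a)


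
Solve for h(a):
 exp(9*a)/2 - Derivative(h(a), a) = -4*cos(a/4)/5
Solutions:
 h(a) = C1 + exp(9*a)/18 + 16*sin(a/4)/5


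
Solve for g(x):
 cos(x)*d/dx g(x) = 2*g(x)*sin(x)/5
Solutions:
 g(x) = C1/cos(x)^(2/5)


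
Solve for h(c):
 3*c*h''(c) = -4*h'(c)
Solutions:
 h(c) = C1 + C2/c^(1/3)


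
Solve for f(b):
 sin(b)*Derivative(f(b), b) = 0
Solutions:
 f(b) = C1


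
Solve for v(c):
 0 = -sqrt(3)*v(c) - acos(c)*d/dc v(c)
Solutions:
 v(c) = C1*exp(-sqrt(3)*Integral(1/acos(c), c))


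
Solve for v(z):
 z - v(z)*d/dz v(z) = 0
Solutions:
 v(z) = -sqrt(C1 + z^2)
 v(z) = sqrt(C1 + z^2)


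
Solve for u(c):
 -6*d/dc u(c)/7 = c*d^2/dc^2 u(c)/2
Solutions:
 u(c) = C1 + C2/c^(5/7)


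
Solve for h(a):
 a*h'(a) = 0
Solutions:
 h(a) = C1


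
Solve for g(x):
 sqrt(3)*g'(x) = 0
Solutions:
 g(x) = C1


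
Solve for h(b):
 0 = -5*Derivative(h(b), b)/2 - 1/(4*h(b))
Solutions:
 h(b) = -sqrt(C1 - 5*b)/5
 h(b) = sqrt(C1 - 5*b)/5


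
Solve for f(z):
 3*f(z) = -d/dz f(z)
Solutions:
 f(z) = C1*exp(-3*z)


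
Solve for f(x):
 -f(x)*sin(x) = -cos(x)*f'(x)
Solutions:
 f(x) = C1/cos(x)


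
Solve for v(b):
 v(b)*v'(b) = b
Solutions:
 v(b) = -sqrt(C1 + b^2)
 v(b) = sqrt(C1 + b^2)


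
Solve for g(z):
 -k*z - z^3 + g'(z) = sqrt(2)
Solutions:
 g(z) = C1 + k*z^2/2 + z^4/4 + sqrt(2)*z


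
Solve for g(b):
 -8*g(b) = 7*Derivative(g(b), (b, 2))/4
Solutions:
 g(b) = C1*sin(4*sqrt(14)*b/7) + C2*cos(4*sqrt(14)*b/7)


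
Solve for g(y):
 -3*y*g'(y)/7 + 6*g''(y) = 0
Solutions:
 g(y) = C1 + C2*erfi(sqrt(7)*y/14)


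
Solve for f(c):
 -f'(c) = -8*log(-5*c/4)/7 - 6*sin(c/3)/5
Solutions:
 f(c) = C1 + 8*c*log(-c)/7 - 16*c*log(2)/7 - 8*c/7 + 8*c*log(5)/7 - 18*cos(c/3)/5


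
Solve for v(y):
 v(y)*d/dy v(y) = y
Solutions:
 v(y) = -sqrt(C1 + y^2)
 v(y) = sqrt(C1 + y^2)


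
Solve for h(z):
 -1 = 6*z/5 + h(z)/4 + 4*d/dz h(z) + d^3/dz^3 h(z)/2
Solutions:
 h(z) = C1*exp(-6^(1/3)*z*(-(9 + sqrt(24657))^(1/3) + 16*6^(1/3)/(9 + sqrt(24657))^(1/3))/12)*sin(2^(1/3)*3^(1/6)*z*(4*2^(1/3)/(9 + sqrt(24657))^(1/3) + 3^(2/3)*(9 + sqrt(24657))^(1/3)/12)) + C2*exp(-6^(1/3)*z*(-(9 + sqrt(24657))^(1/3) + 16*6^(1/3)/(9 + sqrt(24657))^(1/3))/12)*cos(2^(1/3)*3^(1/6)*z*(4*2^(1/3)/(9 + sqrt(24657))^(1/3) + 3^(2/3)*(9 + sqrt(24657))^(1/3)/12)) + C3*exp(6^(1/3)*z*(-(9 + sqrt(24657))^(1/3) + 16*6^(1/3)/(9 + sqrt(24657))^(1/3))/6) - 24*z/5 + 364/5


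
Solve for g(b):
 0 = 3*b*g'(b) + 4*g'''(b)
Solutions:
 g(b) = C1 + Integral(C2*airyai(-6^(1/3)*b/2) + C3*airybi(-6^(1/3)*b/2), b)


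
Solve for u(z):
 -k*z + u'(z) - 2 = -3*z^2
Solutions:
 u(z) = C1 + k*z^2/2 - z^3 + 2*z


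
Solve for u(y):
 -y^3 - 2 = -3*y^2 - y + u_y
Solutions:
 u(y) = C1 - y^4/4 + y^3 + y^2/2 - 2*y


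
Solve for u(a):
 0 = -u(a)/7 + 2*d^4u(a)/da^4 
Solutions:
 u(a) = C1*exp(-14^(3/4)*a/14) + C2*exp(14^(3/4)*a/14) + C3*sin(14^(3/4)*a/14) + C4*cos(14^(3/4)*a/14)


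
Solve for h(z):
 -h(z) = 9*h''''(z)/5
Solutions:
 h(z) = (C1*sin(5^(1/4)*sqrt(6)*z/6) + C2*cos(5^(1/4)*sqrt(6)*z/6))*exp(-5^(1/4)*sqrt(6)*z/6) + (C3*sin(5^(1/4)*sqrt(6)*z/6) + C4*cos(5^(1/4)*sqrt(6)*z/6))*exp(5^(1/4)*sqrt(6)*z/6)


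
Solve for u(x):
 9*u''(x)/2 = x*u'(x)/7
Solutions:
 u(x) = C1 + C2*erfi(sqrt(7)*x/21)


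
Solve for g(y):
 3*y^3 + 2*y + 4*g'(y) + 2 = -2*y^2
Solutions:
 g(y) = C1 - 3*y^4/16 - y^3/6 - y^2/4 - y/2


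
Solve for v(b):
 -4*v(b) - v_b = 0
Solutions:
 v(b) = C1*exp(-4*b)


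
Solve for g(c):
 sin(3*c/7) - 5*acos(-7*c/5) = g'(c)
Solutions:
 g(c) = C1 - 5*c*acos(-7*c/5) - 5*sqrt(25 - 49*c^2)/7 - 7*cos(3*c/7)/3


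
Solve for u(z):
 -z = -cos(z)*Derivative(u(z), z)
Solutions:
 u(z) = C1 + Integral(z/cos(z), z)


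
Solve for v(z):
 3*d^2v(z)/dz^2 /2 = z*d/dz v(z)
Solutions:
 v(z) = C1 + C2*erfi(sqrt(3)*z/3)


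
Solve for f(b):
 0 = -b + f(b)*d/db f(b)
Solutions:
 f(b) = -sqrt(C1 + b^2)
 f(b) = sqrt(C1 + b^2)


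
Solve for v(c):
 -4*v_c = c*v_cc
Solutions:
 v(c) = C1 + C2/c^3


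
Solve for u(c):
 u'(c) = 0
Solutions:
 u(c) = C1


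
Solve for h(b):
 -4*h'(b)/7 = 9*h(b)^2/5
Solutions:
 h(b) = 20/(C1 + 63*b)


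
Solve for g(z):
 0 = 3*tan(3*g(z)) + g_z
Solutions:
 g(z) = -asin(C1*exp(-9*z))/3 + pi/3
 g(z) = asin(C1*exp(-9*z))/3


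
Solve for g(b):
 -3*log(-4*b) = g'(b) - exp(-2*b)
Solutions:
 g(b) = C1 - 3*b*log(-b) + 3*b*(1 - 2*log(2)) - exp(-2*b)/2


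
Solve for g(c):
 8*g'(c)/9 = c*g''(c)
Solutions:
 g(c) = C1 + C2*c^(17/9)


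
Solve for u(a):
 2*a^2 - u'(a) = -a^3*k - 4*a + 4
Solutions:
 u(a) = C1 + a^4*k/4 + 2*a^3/3 + 2*a^2 - 4*a


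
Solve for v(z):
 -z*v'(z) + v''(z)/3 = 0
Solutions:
 v(z) = C1 + C2*erfi(sqrt(6)*z/2)


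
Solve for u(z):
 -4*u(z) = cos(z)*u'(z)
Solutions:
 u(z) = C1*(sin(z)^2 - 2*sin(z) + 1)/(sin(z)^2 + 2*sin(z) + 1)


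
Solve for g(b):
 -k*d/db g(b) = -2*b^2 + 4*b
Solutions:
 g(b) = C1 + 2*b^3/(3*k) - 2*b^2/k


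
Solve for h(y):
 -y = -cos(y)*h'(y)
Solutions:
 h(y) = C1 + Integral(y/cos(y), y)


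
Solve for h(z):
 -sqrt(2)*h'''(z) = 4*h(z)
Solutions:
 h(z) = C3*exp(-sqrt(2)*z) + (C1*sin(sqrt(6)*z/2) + C2*cos(sqrt(6)*z/2))*exp(sqrt(2)*z/2)


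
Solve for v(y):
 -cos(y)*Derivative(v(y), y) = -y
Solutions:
 v(y) = C1 + Integral(y/cos(y), y)


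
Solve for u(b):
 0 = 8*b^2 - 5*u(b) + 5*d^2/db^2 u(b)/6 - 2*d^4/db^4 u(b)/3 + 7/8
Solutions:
 u(b) = 8*b^2/5 + (C1*sin(15^(1/4)*2^(3/4)*b*sin(atan(sqrt(455)/5)/2)/2) + C2*cos(15^(1/4)*2^(3/4)*b*sin(atan(sqrt(455)/5)/2)/2))*exp(-15^(1/4)*2^(3/4)*b*cos(atan(sqrt(455)/5)/2)/2) + (C3*sin(15^(1/4)*2^(3/4)*b*sin(atan(sqrt(455)/5)/2)/2) + C4*cos(15^(1/4)*2^(3/4)*b*sin(atan(sqrt(455)/5)/2)/2))*exp(15^(1/4)*2^(3/4)*b*cos(atan(sqrt(455)/5)/2)/2) + 17/24


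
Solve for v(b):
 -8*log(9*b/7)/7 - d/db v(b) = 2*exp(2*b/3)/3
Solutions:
 v(b) = C1 - 8*b*log(b)/7 + 8*b*(-2*log(3) + 1 + log(7))/7 - exp(2*b/3)


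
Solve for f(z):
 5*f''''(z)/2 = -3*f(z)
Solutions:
 f(z) = (C1*sin(10^(3/4)*3^(1/4)*z/10) + C2*cos(10^(3/4)*3^(1/4)*z/10))*exp(-10^(3/4)*3^(1/4)*z/10) + (C3*sin(10^(3/4)*3^(1/4)*z/10) + C4*cos(10^(3/4)*3^(1/4)*z/10))*exp(10^(3/4)*3^(1/4)*z/10)


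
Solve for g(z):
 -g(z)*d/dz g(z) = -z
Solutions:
 g(z) = -sqrt(C1 + z^2)
 g(z) = sqrt(C1 + z^2)


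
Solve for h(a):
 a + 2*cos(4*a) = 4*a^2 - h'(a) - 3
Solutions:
 h(a) = C1 + 4*a^3/3 - a^2/2 - 3*a - sin(4*a)/2


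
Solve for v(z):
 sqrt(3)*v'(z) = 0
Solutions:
 v(z) = C1


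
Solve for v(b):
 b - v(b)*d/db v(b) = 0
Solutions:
 v(b) = -sqrt(C1 + b^2)
 v(b) = sqrt(C1 + b^2)


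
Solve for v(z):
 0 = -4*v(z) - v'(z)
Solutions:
 v(z) = C1*exp(-4*z)


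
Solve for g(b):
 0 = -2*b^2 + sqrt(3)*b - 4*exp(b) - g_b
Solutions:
 g(b) = C1 - 2*b^3/3 + sqrt(3)*b^2/2 - 4*exp(b)


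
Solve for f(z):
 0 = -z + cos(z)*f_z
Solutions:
 f(z) = C1 + Integral(z/cos(z), z)


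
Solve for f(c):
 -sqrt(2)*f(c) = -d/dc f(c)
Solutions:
 f(c) = C1*exp(sqrt(2)*c)


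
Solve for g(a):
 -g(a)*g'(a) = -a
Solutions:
 g(a) = -sqrt(C1 + a^2)
 g(a) = sqrt(C1 + a^2)


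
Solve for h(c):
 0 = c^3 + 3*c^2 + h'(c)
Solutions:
 h(c) = C1 - c^4/4 - c^3


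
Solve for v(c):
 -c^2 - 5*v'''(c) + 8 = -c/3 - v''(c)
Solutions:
 v(c) = C1 + C2*c + C3*exp(c/5) + c^4/12 + 29*c^3/18 + 121*c^2/6


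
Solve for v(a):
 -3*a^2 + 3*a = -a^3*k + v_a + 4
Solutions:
 v(a) = C1 + a^4*k/4 - a^3 + 3*a^2/2 - 4*a


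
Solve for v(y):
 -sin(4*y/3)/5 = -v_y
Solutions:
 v(y) = C1 - 3*cos(4*y/3)/20


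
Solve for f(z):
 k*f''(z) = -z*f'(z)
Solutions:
 f(z) = C1 + C2*sqrt(k)*erf(sqrt(2)*z*sqrt(1/k)/2)


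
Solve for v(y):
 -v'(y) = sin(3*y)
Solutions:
 v(y) = C1 + cos(3*y)/3


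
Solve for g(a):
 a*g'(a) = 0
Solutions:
 g(a) = C1


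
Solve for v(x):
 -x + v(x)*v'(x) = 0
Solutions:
 v(x) = -sqrt(C1 + x^2)
 v(x) = sqrt(C1 + x^2)


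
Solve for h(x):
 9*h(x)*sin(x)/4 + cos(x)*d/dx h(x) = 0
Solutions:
 h(x) = C1*cos(x)^(9/4)


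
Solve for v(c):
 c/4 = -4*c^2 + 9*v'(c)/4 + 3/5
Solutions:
 v(c) = C1 + 16*c^3/27 + c^2/18 - 4*c/15


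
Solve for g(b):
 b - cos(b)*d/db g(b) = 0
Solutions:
 g(b) = C1 + Integral(b/cos(b), b)


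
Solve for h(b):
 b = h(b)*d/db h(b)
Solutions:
 h(b) = -sqrt(C1 + b^2)
 h(b) = sqrt(C1 + b^2)


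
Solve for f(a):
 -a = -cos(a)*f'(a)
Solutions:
 f(a) = C1 + Integral(a/cos(a), a)


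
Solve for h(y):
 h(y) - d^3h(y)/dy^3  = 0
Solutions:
 h(y) = C3*exp(y) + (C1*sin(sqrt(3)*y/2) + C2*cos(sqrt(3)*y/2))*exp(-y/2)


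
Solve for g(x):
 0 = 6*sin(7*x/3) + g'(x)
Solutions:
 g(x) = C1 + 18*cos(7*x/3)/7


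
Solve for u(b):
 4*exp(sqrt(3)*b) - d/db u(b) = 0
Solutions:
 u(b) = C1 + 4*sqrt(3)*exp(sqrt(3)*b)/3


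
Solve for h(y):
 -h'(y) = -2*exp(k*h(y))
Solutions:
 h(y) = Piecewise((log(-1/(C1*k + 2*k*y))/k, Ne(k, 0)), (nan, True))
 h(y) = Piecewise((C1 + 2*y, Eq(k, 0)), (nan, True))


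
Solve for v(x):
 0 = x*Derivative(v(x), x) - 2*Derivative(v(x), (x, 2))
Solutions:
 v(x) = C1 + C2*erfi(x/2)


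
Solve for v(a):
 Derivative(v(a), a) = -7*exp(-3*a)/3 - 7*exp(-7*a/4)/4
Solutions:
 v(a) = C1 + 7*exp(-3*a)/9 + exp(-7*a/4)


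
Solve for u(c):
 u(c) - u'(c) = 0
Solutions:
 u(c) = C1*exp(c)


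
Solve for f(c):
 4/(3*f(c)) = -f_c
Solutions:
 f(c) = -sqrt(C1 - 24*c)/3
 f(c) = sqrt(C1 - 24*c)/3


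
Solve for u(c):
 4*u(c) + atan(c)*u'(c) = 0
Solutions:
 u(c) = C1*exp(-4*Integral(1/atan(c), c))


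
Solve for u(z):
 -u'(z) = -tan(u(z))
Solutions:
 u(z) = pi - asin(C1*exp(z))
 u(z) = asin(C1*exp(z))


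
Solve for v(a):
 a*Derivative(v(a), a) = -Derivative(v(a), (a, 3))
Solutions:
 v(a) = C1 + Integral(C2*airyai(-a) + C3*airybi(-a), a)


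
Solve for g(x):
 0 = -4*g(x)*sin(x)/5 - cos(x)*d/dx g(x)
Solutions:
 g(x) = C1*cos(x)^(4/5)


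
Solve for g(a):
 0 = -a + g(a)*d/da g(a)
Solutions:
 g(a) = -sqrt(C1 + a^2)
 g(a) = sqrt(C1 + a^2)


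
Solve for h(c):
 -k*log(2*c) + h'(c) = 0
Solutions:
 h(c) = C1 + c*k*log(c) - c*k + c*k*log(2)


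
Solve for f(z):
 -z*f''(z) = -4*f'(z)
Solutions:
 f(z) = C1 + C2*z^5


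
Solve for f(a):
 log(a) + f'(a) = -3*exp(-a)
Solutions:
 f(a) = C1 - a*log(a) + a + 3*exp(-a)


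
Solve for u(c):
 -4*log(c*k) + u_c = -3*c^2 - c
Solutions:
 u(c) = C1 - c^3 - c^2/2 + 4*c*log(c*k) - 4*c


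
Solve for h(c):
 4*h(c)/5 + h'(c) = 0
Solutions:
 h(c) = C1*exp(-4*c/5)


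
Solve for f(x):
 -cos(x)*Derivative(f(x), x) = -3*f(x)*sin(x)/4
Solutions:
 f(x) = C1/cos(x)^(3/4)


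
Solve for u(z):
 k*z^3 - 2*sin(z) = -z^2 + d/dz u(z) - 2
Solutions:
 u(z) = C1 + k*z^4/4 + z^3/3 + 2*z + 2*cos(z)


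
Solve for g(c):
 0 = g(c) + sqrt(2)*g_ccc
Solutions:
 g(c) = C3*exp(-2^(5/6)*c/2) + (C1*sin(2^(5/6)*sqrt(3)*c/4) + C2*cos(2^(5/6)*sqrt(3)*c/4))*exp(2^(5/6)*c/4)


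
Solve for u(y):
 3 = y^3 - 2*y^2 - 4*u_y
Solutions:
 u(y) = C1 + y^4/16 - y^3/6 - 3*y/4


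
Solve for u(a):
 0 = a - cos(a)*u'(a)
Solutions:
 u(a) = C1 + Integral(a/cos(a), a)


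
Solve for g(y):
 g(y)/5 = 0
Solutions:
 g(y) = 0


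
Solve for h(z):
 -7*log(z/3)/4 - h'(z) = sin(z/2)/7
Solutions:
 h(z) = C1 - 7*z*log(z)/4 + 7*z/4 + 7*z*log(3)/4 + 2*cos(z/2)/7


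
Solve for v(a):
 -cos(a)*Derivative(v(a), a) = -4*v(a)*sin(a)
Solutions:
 v(a) = C1/cos(a)^4


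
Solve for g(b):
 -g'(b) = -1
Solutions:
 g(b) = C1 + b


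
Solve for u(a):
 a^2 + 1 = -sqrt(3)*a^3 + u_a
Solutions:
 u(a) = C1 + sqrt(3)*a^4/4 + a^3/3 + a


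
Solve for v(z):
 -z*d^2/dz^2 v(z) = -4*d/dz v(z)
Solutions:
 v(z) = C1 + C2*z^5


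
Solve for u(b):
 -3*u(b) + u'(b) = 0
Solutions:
 u(b) = C1*exp(3*b)


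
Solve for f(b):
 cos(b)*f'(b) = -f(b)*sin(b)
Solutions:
 f(b) = C1*cos(b)


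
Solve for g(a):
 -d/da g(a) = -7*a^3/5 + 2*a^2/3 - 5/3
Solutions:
 g(a) = C1 + 7*a^4/20 - 2*a^3/9 + 5*a/3


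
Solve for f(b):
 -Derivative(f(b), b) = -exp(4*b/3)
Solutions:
 f(b) = C1 + 3*exp(4*b/3)/4


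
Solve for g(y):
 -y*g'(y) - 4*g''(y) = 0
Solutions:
 g(y) = C1 + C2*erf(sqrt(2)*y/4)


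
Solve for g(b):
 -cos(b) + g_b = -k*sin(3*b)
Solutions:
 g(b) = C1 + k*cos(3*b)/3 + sin(b)


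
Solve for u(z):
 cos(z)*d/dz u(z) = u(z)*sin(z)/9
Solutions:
 u(z) = C1/cos(z)^(1/9)


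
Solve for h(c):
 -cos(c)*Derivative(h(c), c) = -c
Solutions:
 h(c) = C1 + Integral(c/cos(c), c)


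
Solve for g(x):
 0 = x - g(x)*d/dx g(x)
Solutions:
 g(x) = -sqrt(C1 + x^2)
 g(x) = sqrt(C1 + x^2)


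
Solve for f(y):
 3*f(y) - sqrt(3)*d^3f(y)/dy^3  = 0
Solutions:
 f(y) = C3*exp(3^(1/6)*y) + (C1*sin(3^(2/3)*y/2) + C2*cos(3^(2/3)*y/2))*exp(-3^(1/6)*y/2)


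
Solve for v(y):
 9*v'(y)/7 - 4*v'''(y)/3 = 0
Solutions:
 v(y) = C1 + C2*exp(-3*sqrt(21)*y/14) + C3*exp(3*sqrt(21)*y/14)


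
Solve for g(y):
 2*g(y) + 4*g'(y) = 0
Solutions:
 g(y) = C1*exp(-y/2)


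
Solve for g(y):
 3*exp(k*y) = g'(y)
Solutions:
 g(y) = C1 + 3*exp(k*y)/k


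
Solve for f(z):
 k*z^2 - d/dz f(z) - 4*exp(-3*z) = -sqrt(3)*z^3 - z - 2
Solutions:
 f(z) = C1 + k*z^3/3 + sqrt(3)*z^4/4 + z^2/2 + 2*z + 4*exp(-3*z)/3


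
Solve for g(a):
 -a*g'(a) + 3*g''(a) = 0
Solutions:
 g(a) = C1 + C2*erfi(sqrt(6)*a/6)


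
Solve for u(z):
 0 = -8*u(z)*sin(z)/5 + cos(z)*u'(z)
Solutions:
 u(z) = C1/cos(z)^(8/5)


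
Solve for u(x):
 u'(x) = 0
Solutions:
 u(x) = C1


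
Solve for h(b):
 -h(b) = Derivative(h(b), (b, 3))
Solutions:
 h(b) = C3*exp(-b) + (C1*sin(sqrt(3)*b/2) + C2*cos(sqrt(3)*b/2))*exp(b/2)


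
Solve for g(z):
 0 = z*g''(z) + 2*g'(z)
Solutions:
 g(z) = C1 + C2/z


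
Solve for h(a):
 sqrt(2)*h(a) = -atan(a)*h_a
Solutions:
 h(a) = C1*exp(-sqrt(2)*Integral(1/atan(a), a))


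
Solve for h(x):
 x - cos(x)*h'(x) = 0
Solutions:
 h(x) = C1 + Integral(x/cos(x), x)


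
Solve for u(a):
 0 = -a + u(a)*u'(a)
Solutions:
 u(a) = -sqrt(C1 + a^2)
 u(a) = sqrt(C1 + a^2)


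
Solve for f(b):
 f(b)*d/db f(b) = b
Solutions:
 f(b) = -sqrt(C1 + b^2)
 f(b) = sqrt(C1 + b^2)


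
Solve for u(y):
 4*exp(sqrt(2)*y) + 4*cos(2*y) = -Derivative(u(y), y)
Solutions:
 u(y) = C1 - 2*sqrt(2)*exp(sqrt(2)*y) - 2*sin(2*y)


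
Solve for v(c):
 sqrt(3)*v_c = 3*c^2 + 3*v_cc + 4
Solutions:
 v(c) = C1 + C2*exp(sqrt(3)*c/3) + sqrt(3)*c^3/3 + 3*c^2 + 22*sqrt(3)*c/3


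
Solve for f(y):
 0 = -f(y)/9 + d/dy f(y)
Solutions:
 f(y) = C1*exp(y/9)


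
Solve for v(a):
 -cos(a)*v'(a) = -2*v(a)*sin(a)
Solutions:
 v(a) = C1/cos(a)^2


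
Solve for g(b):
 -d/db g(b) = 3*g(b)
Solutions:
 g(b) = C1*exp(-3*b)


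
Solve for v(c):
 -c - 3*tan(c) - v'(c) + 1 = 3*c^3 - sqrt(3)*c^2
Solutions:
 v(c) = C1 - 3*c^4/4 + sqrt(3)*c^3/3 - c^2/2 + c + 3*log(cos(c))


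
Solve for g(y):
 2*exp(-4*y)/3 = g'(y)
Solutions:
 g(y) = C1 - exp(-4*y)/6


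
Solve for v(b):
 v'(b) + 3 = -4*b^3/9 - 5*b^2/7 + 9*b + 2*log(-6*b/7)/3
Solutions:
 v(b) = C1 - b^4/9 - 5*b^3/21 + 9*b^2/2 + 2*b*log(-b)/3 + b*(-11 - 2*log(7) + 2*log(6))/3


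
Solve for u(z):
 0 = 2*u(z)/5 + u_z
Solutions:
 u(z) = C1*exp(-2*z/5)


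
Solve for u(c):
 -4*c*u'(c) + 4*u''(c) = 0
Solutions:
 u(c) = C1 + C2*erfi(sqrt(2)*c/2)


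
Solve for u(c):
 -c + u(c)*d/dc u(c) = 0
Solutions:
 u(c) = -sqrt(C1 + c^2)
 u(c) = sqrt(C1 + c^2)


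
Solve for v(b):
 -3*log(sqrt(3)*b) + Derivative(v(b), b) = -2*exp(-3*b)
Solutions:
 v(b) = C1 + 3*b*log(b) + b*(-3 + 3*log(3)/2) + 2*exp(-3*b)/3


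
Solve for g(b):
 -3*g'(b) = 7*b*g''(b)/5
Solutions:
 g(b) = C1 + C2/b^(8/7)


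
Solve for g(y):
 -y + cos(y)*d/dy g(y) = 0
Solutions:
 g(y) = C1 + Integral(y/cos(y), y)


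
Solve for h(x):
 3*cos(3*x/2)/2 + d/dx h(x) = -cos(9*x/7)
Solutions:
 h(x) = C1 - 7*sin(9*x/7)/9 - sin(3*x/2)


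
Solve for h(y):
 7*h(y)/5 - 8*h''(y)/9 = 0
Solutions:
 h(y) = C1*exp(-3*sqrt(70)*y/20) + C2*exp(3*sqrt(70)*y/20)


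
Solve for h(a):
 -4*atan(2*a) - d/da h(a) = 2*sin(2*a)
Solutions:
 h(a) = C1 - 4*a*atan(2*a) + log(4*a^2 + 1) + cos(2*a)


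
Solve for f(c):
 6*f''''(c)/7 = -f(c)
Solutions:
 f(c) = (C1*sin(14^(1/4)*3^(3/4)*c/6) + C2*cos(14^(1/4)*3^(3/4)*c/6))*exp(-14^(1/4)*3^(3/4)*c/6) + (C3*sin(14^(1/4)*3^(3/4)*c/6) + C4*cos(14^(1/4)*3^(3/4)*c/6))*exp(14^(1/4)*3^(3/4)*c/6)


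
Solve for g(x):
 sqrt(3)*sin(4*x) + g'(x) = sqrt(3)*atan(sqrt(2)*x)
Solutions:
 g(x) = C1 + sqrt(3)*(x*atan(sqrt(2)*x) - sqrt(2)*log(2*x^2 + 1)/4) + sqrt(3)*cos(4*x)/4


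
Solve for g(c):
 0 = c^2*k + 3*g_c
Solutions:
 g(c) = C1 - c^3*k/9


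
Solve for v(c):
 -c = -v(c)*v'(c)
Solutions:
 v(c) = -sqrt(C1 + c^2)
 v(c) = sqrt(C1 + c^2)


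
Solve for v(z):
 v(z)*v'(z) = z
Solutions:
 v(z) = -sqrt(C1 + z^2)
 v(z) = sqrt(C1 + z^2)


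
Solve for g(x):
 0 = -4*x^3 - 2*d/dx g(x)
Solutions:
 g(x) = C1 - x^4/2


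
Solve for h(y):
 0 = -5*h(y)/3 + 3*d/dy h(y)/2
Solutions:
 h(y) = C1*exp(10*y/9)


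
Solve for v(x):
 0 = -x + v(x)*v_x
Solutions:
 v(x) = -sqrt(C1 + x^2)
 v(x) = sqrt(C1 + x^2)


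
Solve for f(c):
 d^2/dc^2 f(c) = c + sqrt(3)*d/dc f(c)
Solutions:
 f(c) = C1 + C2*exp(sqrt(3)*c) - sqrt(3)*c^2/6 - c/3


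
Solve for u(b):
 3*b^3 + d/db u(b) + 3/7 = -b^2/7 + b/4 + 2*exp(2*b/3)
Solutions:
 u(b) = C1 - 3*b^4/4 - b^3/21 + b^2/8 - 3*b/7 + 3*exp(2*b/3)


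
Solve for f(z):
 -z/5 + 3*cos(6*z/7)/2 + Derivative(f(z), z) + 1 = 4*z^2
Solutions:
 f(z) = C1 + 4*z^3/3 + z^2/10 - z - 7*sin(6*z/7)/4


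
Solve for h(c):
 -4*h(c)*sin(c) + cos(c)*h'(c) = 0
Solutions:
 h(c) = C1/cos(c)^4


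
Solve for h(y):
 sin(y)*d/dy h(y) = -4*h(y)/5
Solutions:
 h(y) = C1*(cos(y) + 1)^(2/5)/(cos(y) - 1)^(2/5)


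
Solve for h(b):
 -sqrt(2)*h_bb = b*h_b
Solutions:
 h(b) = C1 + C2*erf(2^(1/4)*b/2)


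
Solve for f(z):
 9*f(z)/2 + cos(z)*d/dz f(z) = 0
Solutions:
 f(z) = C1*(sin(z) - 1)^(1/4)*(sin(z)^2 - 2*sin(z) + 1)/((sin(z) + 1)^(1/4)*(sin(z)^2 + 2*sin(z) + 1))


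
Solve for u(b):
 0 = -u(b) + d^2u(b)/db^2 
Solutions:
 u(b) = C1*exp(-b) + C2*exp(b)


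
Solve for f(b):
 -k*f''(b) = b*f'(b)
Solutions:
 f(b) = C1 + C2*sqrt(k)*erf(sqrt(2)*b*sqrt(1/k)/2)


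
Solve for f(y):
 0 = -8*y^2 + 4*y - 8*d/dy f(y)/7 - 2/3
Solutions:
 f(y) = C1 - 7*y^3/3 + 7*y^2/4 - 7*y/12


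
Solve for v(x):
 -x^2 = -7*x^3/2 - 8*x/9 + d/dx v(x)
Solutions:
 v(x) = C1 + 7*x^4/8 - x^3/3 + 4*x^2/9


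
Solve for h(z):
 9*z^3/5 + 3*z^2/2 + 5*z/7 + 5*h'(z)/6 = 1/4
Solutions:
 h(z) = C1 - 27*z^4/50 - 3*z^3/5 - 3*z^2/7 + 3*z/10


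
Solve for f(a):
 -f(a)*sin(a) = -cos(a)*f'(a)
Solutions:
 f(a) = C1/cos(a)


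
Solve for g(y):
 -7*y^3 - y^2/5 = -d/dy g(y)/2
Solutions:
 g(y) = C1 + 7*y^4/2 + 2*y^3/15


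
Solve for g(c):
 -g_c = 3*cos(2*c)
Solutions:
 g(c) = C1 - 3*sin(2*c)/2


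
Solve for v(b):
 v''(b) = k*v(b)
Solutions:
 v(b) = C1*exp(-b*sqrt(k)) + C2*exp(b*sqrt(k))


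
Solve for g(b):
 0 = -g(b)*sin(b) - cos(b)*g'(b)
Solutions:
 g(b) = C1*cos(b)


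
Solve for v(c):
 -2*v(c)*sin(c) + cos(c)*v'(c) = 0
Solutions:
 v(c) = C1/cos(c)^2


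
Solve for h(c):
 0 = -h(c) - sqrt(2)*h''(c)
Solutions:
 h(c) = C1*sin(2^(3/4)*c/2) + C2*cos(2^(3/4)*c/2)


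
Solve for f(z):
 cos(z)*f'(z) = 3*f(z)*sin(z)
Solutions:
 f(z) = C1/cos(z)^3


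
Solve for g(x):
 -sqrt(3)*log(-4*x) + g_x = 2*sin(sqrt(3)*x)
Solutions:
 g(x) = C1 + sqrt(3)*x*(log(-x) - 1) + 2*sqrt(3)*x*log(2) - 2*sqrt(3)*cos(sqrt(3)*x)/3


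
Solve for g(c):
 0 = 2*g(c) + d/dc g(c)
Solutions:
 g(c) = C1*exp(-2*c)


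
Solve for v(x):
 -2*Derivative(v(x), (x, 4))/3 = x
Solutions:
 v(x) = C1 + C2*x + C3*x^2 + C4*x^3 - x^5/80


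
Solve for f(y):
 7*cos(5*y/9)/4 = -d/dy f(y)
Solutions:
 f(y) = C1 - 63*sin(5*y/9)/20


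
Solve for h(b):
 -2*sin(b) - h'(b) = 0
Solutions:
 h(b) = C1 + 2*cos(b)


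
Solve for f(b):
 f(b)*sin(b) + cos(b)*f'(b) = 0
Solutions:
 f(b) = C1*cos(b)


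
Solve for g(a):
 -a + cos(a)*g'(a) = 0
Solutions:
 g(a) = C1 + Integral(a/cos(a), a)


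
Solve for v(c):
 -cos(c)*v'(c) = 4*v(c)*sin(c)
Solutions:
 v(c) = C1*cos(c)^4


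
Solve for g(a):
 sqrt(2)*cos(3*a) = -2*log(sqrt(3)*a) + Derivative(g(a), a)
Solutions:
 g(a) = C1 + 2*a*log(a) - 2*a + a*log(3) + sqrt(2)*sin(3*a)/3


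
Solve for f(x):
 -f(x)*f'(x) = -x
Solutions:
 f(x) = -sqrt(C1 + x^2)
 f(x) = sqrt(C1 + x^2)


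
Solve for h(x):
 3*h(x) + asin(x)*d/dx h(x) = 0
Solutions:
 h(x) = C1*exp(-3*Integral(1/asin(x), x))


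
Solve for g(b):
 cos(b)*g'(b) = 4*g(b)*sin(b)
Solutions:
 g(b) = C1/cos(b)^4


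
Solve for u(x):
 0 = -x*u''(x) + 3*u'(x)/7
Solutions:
 u(x) = C1 + C2*x^(10/7)


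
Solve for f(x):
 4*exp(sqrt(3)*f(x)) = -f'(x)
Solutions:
 f(x) = sqrt(3)*(2*log(1/(C1 + 4*x)) - log(3))/6


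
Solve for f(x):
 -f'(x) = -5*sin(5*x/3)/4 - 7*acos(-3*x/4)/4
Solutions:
 f(x) = C1 + 7*x*acos(-3*x/4)/4 + 7*sqrt(16 - 9*x^2)/12 - 3*cos(5*x/3)/4


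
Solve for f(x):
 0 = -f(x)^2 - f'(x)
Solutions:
 f(x) = 1/(C1 + x)


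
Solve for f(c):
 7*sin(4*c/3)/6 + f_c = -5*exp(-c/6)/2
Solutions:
 f(c) = C1 + 7*cos(4*c/3)/8 + 15*exp(-c/6)


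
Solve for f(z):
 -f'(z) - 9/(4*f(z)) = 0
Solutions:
 f(z) = -sqrt(C1 - 18*z)/2
 f(z) = sqrt(C1 - 18*z)/2


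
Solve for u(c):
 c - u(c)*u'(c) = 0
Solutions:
 u(c) = -sqrt(C1 + c^2)
 u(c) = sqrt(C1 + c^2)


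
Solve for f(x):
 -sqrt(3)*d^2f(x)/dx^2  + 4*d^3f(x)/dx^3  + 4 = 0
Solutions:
 f(x) = C1 + C2*x + C3*exp(sqrt(3)*x/4) + 2*sqrt(3)*x^2/3


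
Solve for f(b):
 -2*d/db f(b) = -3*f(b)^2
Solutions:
 f(b) = -2/(C1 + 3*b)


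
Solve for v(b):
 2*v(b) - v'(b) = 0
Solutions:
 v(b) = C1*exp(2*b)


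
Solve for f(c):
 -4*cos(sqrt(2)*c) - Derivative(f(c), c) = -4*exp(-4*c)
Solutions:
 f(c) = C1 - 2*sqrt(2)*sin(sqrt(2)*c) - exp(-4*c)


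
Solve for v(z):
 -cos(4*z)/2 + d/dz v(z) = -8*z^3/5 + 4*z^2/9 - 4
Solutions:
 v(z) = C1 - 2*z^4/5 + 4*z^3/27 - 4*z + sin(4*z)/8


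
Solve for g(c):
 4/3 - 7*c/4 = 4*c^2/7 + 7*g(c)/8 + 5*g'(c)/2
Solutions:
 g(c) = C1*exp(-7*c/20) - 32*c^2/49 + 594*c/343 - 24664/7203


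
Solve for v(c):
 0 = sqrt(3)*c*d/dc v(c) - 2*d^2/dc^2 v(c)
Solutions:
 v(c) = C1 + C2*erfi(3^(1/4)*c/2)


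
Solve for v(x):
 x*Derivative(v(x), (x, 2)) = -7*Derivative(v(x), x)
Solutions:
 v(x) = C1 + C2/x^6


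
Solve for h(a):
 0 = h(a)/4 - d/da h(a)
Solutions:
 h(a) = C1*exp(a/4)


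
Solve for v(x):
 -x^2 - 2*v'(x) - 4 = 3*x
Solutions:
 v(x) = C1 - x^3/6 - 3*x^2/4 - 2*x


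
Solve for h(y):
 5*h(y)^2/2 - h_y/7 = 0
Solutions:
 h(y) = -2/(C1 + 35*y)


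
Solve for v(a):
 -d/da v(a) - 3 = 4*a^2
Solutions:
 v(a) = C1 - 4*a^3/3 - 3*a


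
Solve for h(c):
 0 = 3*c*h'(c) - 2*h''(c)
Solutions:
 h(c) = C1 + C2*erfi(sqrt(3)*c/2)


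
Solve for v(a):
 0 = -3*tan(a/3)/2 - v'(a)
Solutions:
 v(a) = C1 + 9*log(cos(a/3))/2


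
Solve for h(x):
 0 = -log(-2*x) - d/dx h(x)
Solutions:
 h(x) = C1 - x*log(-x) + x*(1 - log(2))


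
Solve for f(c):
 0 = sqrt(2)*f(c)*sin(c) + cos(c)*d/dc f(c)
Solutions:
 f(c) = C1*cos(c)^(sqrt(2))


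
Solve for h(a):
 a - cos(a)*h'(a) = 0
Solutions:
 h(a) = C1 + Integral(a/cos(a), a)


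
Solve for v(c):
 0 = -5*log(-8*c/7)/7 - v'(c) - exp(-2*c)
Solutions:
 v(c) = C1 - 5*c*log(-c)/7 + 5*c*(-3*log(2) + 1 + log(7))/7 + exp(-2*c)/2


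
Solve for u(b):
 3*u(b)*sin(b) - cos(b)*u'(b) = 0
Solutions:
 u(b) = C1/cos(b)^3


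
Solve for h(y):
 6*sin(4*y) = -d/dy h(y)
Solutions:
 h(y) = C1 + 3*cos(4*y)/2


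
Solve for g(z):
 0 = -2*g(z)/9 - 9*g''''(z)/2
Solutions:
 g(z) = (C1*sin(z/3) + C2*cos(z/3))*exp(-z/3) + (C3*sin(z/3) + C4*cos(z/3))*exp(z/3)


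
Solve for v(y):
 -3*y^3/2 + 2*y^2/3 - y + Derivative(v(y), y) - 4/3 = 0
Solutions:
 v(y) = C1 + 3*y^4/8 - 2*y^3/9 + y^2/2 + 4*y/3


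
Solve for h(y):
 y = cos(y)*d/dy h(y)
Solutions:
 h(y) = C1 + Integral(y/cos(y), y)


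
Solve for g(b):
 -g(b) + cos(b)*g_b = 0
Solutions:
 g(b) = C1*sqrt(sin(b) + 1)/sqrt(sin(b) - 1)


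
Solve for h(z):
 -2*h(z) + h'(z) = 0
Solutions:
 h(z) = C1*exp(2*z)


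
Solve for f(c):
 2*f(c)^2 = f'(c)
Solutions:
 f(c) = -1/(C1 + 2*c)


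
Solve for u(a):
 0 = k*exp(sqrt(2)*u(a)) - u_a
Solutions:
 u(a) = sqrt(2)*(2*log(-1/(C1 + a*k)) - log(2))/4


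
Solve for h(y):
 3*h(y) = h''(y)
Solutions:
 h(y) = C1*exp(-sqrt(3)*y) + C2*exp(sqrt(3)*y)


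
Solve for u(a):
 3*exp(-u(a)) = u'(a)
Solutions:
 u(a) = log(C1 + 3*a)


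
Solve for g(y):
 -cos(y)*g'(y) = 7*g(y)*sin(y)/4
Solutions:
 g(y) = C1*cos(y)^(7/4)


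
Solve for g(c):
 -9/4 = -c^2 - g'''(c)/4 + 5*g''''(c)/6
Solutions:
 g(c) = C1 + C2*c + C3*c^2 + C4*exp(3*c/10) - c^5/15 - 10*c^4/9 - 719*c^3/54


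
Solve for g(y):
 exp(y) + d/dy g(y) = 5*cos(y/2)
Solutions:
 g(y) = C1 - exp(y) + 10*sin(y/2)


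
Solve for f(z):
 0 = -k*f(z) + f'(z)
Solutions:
 f(z) = C1*exp(k*z)


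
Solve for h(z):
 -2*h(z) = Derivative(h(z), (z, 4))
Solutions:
 h(z) = (C1*sin(2^(3/4)*z/2) + C2*cos(2^(3/4)*z/2))*exp(-2^(3/4)*z/2) + (C3*sin(2^(3/4)*z/2) + C4*cos(2^(3/4)*z/2))*exp(2^(3/4)*z/2)


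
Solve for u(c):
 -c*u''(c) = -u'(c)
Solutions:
 u(c) = C1 + C2*c^2


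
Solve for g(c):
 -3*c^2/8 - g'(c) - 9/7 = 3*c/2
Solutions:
 g(c) = C1 - c^3/8 - 3*c^2/4 - 9*c/7


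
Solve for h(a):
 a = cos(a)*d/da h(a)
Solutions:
 h(a) = C1 + Integral(a/cos(a), a)


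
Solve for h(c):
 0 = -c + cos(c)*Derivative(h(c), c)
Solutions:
 h(c) = C1 + Integral(c/cos(c), c)


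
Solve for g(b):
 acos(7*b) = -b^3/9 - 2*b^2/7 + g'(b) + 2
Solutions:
 g(b) = C1 + b^4/36 + 2*b^3/21 + b*acos(7*b) - 2*b - sqrt(1 - 49*b^2)/7


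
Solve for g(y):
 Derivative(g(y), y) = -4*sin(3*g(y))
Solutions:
 g(y) = -acos((-C1 - exp(24*y))/(C1 - exp(24*y)))/3 + 2*pi/3
 g(y) = acos((-C1 - exp(24*y))/(C1 - exp(24*y)))/3


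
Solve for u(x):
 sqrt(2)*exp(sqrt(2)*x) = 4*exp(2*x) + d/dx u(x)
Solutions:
 u(x) = C1 - 2*exp(2*x) + exp(sqrt(2)*x)


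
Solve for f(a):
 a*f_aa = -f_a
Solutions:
 f(a) = C1 + C2*log(a)


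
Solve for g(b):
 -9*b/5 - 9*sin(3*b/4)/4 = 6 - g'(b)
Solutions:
 g(b) = C1 + 9*b^2/10 + 6*b - 3*cos(3*b/4)


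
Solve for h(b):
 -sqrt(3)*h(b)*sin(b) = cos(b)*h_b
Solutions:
 h(b) = C1*cos(b)^(sqrt(3))


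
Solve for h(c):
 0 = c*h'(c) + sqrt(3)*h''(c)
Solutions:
 h(c) = C1 + C2*erf(sqrt(2)*3^(3/4)*c/6)


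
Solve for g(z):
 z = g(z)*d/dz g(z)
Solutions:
 g(z) = -sqrt(C1 + z^2)
 g(z) = sqrt(C1 + z^2)


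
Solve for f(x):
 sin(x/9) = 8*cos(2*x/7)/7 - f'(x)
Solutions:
 f(x) = C1 + 4*sin(2*x/7) + 9*cos(x/9)


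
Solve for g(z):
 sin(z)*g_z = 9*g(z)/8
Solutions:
 g(z) = C1*(cos(z) - 1)^(9/16)/(cos(z) + 1)^(9/16)


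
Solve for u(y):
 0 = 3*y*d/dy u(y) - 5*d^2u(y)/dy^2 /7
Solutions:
 u(y) = C1 + C2*erfi(sqrt(210)*y/10)


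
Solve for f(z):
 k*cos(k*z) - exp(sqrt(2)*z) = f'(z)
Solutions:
 f(z) = C1 - sqrt(2)*exp(sqrt(2)*z)/2 + sin(k*z)


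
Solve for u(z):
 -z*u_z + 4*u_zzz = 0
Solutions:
 u(z) = C1 + Integral(C2*airyai(2^(1/3)*z/2) + C3*airybi(2^(1/3)*z/2), z)


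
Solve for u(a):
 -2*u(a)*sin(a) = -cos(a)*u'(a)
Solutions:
 u(a) = C1/cos(a)^2


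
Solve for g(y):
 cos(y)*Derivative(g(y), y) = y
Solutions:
 g(y) = C1 + Integral(y/cos(y), y)


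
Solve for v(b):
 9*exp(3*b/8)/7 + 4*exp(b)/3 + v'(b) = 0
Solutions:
 v(b) = C1 - 24*exp(3*b/8)/7 - 4*exp(b)/3


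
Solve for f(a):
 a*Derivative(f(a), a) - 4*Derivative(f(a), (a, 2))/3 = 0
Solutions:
 f(a) = C1 + C2*erfi(sqrt(6)*a/4)


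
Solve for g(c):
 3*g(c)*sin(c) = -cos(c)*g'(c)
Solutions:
 g(c) = C1*cos(c)^3


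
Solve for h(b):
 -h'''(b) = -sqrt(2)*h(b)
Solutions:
 h(b) = C3*exp(2^(1/6)*b) + (C1*sin(2^(1/6)*sqrt(3)*b/2) + C2*cos(2^(1/6)*sqrt(3)*b/2))*exp(-2^(1/6)*b/2)


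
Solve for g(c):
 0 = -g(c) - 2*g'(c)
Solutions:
 g(c) = C1*exp(-c/2)


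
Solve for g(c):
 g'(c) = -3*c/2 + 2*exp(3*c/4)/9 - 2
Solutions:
 g(c) = C1 - 3*c^2/4 - 2*c + 8*exp(3*c/4)/27


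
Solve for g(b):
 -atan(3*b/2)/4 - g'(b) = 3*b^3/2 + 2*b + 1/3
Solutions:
 g(b) = C1 - 3*b^4/8 - b^2 - b*atan(3*b/2)/4 - b/3 + log(9*b^2 + 4)/12


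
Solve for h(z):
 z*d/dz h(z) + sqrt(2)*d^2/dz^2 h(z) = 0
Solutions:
 h(z) = C1 + C2*erf(2^(1/4)*z/2)


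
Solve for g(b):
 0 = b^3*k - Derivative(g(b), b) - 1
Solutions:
 g(b) = C1 + b^4*k/4 - b


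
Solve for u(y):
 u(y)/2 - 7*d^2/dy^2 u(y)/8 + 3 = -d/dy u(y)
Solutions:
 u(y) = C1*exp(2*y*(2 - sqrt(11))/7) + C2*exp(2*y*(2 + sqrt(11))/7) - 6


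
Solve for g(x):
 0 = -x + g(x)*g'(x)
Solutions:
 g(x) = -sqrt(C1 + x^2)
 g(x) = sqrt(C1 + x^2)


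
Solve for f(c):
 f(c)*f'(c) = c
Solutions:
 f(c) = -sqrt(C1 + c^2)
 f(c) = sqrt(C1 + c^2)


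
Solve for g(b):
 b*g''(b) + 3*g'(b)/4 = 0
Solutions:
 g(b) = C1 + C2*b^(1/4)


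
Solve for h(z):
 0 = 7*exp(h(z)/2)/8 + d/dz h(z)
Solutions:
 h(z) = 2*log(1/(C1 + 7*z)) + 8*log(2)


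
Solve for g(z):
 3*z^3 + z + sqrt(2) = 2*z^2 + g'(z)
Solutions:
 g(z) = C1 + 3*z^4/4 - 2*z^3/3 + z^2/2 + sqrt(2)*z


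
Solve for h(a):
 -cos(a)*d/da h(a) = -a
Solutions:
 h(a) = C1 + Integral(a/cos(a), a)


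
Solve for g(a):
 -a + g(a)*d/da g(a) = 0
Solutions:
 g(a) = -sqrt(C1 + a^2)
 g(a) = sqrt(C1 + a^2)


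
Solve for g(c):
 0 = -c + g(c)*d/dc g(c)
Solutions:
 g(c) = -sqrt(C1 + c^2)
 g(c) = sqrt(C1 + c^2)


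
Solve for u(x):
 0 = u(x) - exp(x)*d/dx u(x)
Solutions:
 u(x) = C1*exp(-exp(-x))


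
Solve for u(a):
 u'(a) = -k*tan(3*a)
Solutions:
 u(a) = C1 + k*log(cos(3*a))/3


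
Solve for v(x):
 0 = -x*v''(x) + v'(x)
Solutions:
 v(x) = C1 + C2*x^2


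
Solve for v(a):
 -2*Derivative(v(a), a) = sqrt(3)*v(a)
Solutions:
 v(a) = C1*exp(-sqrt(3)*a/2)


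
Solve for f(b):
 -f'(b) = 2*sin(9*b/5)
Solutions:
 f(b) = C1 + 10*cos(9*b/5)/9


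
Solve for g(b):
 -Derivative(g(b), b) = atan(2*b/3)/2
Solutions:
 g(b) = C1 - b*atan(2*b/3)/2 + 3*log(4*b^2 + 9)/8


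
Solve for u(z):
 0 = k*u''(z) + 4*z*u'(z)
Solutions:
 u(z) = C1 + C2*sqrt(k)*erf(sqrt(2)*z*sqrt(1/k))


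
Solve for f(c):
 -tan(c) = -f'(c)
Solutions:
 f(c) = C1 - log(cos(c))


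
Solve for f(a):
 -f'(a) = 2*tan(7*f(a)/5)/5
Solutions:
 f(a) = -5*asin(C1*exp(-14*a/25))/7 + 5*pi/7
 f(a) = 5*asin(C1*exp(-14*a/25))/7


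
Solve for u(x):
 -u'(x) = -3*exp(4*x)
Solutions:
 u(x) = C1 + 3*exp(4*x)/4


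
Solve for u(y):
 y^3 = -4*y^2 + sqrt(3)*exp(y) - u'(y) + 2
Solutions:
 u(y) = C1 - y^4/4 - 4*y^3/3 + 2*y + sqrt(3)*exp(y)


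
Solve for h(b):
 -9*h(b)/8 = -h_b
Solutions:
 h(b) = C1*exp(9*b/8)


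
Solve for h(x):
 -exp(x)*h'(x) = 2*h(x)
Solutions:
 h(x) = C1*exp(2*exp(-x))


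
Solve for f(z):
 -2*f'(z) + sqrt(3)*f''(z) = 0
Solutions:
 f(z) = C1 + C2*exp(2*sqrt(3)*z/3)


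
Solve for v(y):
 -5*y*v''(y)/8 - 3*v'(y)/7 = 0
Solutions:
 v(y) = C1 + C2*y^(11/35)


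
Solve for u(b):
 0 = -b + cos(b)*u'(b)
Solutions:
 u(b) = C1 + Integral(b/cos(b), b)


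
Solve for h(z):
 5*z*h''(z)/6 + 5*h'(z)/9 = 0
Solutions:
 h(z) = C1 + C2*z^(1/3)


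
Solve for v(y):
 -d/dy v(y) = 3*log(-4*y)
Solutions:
 v(y) = C1 - 3*y*log(-y) + 3*y*(1 - 2*log(2))


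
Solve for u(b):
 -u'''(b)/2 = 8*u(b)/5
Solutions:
 u(b) = C3*exp(-2*2^(1/3)*5^(2/3)*b/5) + (C1*sin(2^(1/3)*sqrt(3)*5^(2/3)*b/5) + C2*cos(2^(1/3)*sqrt(3)*5^(2/3)*b/5))*exp(2^(1/3)*5^(2/3)*b/5)


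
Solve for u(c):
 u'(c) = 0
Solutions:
 u(c) = C1


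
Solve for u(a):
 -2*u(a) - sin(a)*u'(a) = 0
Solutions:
 u(a) = C1*(cos(a) + 1)/(cos(a) - 1)


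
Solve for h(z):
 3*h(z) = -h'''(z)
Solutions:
 h(z) = C3*exp(-3^(1/3)*z) + (C1*sin(3^(5/6)*z/2) + C2*cos(3^(5/6)*z/2))*exp(3^(1/3)*z/2)


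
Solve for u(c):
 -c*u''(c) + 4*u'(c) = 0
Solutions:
 u(c) = C1 + C2*c^5


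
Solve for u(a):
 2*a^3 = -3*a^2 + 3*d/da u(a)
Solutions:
 u(a) = C1 + a^4/6 + a^3/3


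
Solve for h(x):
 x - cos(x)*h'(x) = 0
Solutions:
 h(x) = C1 + Integral(x/cos(x), x)


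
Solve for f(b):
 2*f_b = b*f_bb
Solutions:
 f(b) = C1 + C2*b^3


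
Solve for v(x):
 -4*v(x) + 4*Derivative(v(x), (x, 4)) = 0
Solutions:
 v(x) = C1*exp(-x) + C2*exp(x) + C3*sin(x) + C4*cos(x)


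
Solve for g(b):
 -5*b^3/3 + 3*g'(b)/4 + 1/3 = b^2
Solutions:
 g(b) = C1 + 5*b^4/9 + 4*b^3/9 - 4*b/9


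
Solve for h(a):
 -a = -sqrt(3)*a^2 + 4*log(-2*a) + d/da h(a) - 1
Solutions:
 h(a) = C1 + sqrt(3)*a^3/3 - a^2/2 - 4*a*log(-a) + a*(5 - 4*log(2))


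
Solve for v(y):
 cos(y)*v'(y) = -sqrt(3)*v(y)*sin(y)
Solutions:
 v(y) = C1*cos(y)^(sqrt(3))


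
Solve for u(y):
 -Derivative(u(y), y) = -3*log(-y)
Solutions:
 u(y) = C1 + 3*y*log(-y) - 3*y


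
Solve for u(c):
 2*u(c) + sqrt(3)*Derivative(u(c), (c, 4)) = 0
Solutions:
 u(c) = (C1*sin(2^(3/4)*3^(7/8)*c/6) + C2*cos(2^(3/4)*3^(7/8)*c/6))*exp(-2^(3/4)*3^(7/8)*c/6) + (C3*sin(2^(3/4)*3^(7/8)*c/6) + C4*cos(2^(3/4)*3^(7/8)*c/6))*exp(2^(3/4)*3^(7/8)*c/6)


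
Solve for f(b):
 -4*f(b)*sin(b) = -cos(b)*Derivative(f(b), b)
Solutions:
 f(b) = C1/cos(b)^4


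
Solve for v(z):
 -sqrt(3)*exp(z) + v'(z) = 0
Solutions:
 v(z) = C1 + sqrt(3)*exp(z)


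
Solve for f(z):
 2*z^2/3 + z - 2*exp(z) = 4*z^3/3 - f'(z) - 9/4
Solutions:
 f(z) = C1 + z^4/3 - 2*z^3/9 - z^2/2 - 9*z/4 + 2*exp(z)


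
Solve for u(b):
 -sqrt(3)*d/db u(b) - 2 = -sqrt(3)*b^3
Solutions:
 u(b) = C1 + b^4/4 - 2*sqrt(3)*b/3


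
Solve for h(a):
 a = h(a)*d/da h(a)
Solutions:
 h(a) = -sqrt(C1 + a^2)
 h(a) = sqrt(C1 + a^2)


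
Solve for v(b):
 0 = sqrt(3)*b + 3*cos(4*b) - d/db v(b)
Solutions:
 v(b) = C1 + sqrt(3)*b^2/2 + 3*sin(4*b)/4


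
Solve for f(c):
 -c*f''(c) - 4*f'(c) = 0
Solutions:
 f(c) = C1 + C2/c^3


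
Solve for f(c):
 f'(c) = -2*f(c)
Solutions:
 f(c) = C1*exp(-2*c)


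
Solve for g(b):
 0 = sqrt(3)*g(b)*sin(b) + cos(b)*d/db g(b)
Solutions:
 g(b) = C1*cos(b)^(sqrt(3))


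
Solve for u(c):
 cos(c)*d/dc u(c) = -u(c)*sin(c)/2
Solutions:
 u(c) = C1*sqrt(cos(c))


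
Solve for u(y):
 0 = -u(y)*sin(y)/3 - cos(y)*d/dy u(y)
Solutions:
 u(y) = C1*cos(y)^(1/3)


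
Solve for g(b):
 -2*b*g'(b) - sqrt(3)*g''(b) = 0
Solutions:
 g(b) = C1 + C2*erf(3^(3/4)*b/3)


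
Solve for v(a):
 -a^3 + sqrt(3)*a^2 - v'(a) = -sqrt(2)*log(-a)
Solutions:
 v(a) = C1 - a^4/4 + sqrt(3)*a^3/3 + sqrt(2)*a*log(-a) - sqrt(2)*a


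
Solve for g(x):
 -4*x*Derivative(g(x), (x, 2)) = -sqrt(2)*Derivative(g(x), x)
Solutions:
 g(x) = C1 + C2*x^(sqrt(2)/4 + 1)


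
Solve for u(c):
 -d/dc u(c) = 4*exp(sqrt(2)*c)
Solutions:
 u(c) = C1 - 2*sqrt(2)*exp(sqrt(2)*c)


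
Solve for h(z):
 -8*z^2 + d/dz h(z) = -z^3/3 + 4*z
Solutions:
 h(z) = C1 - z^4/12 + 8*z^3/3 + 2*z^2


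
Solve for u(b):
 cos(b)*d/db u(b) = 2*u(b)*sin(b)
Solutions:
 u(b) = C1/cos(b)^2


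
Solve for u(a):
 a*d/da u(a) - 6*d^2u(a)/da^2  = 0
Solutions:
 u(a) = C1 + C2*erfi(sqrt(3)*a/6)


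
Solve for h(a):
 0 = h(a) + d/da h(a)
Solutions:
 h(a) = C1*exp(-a)


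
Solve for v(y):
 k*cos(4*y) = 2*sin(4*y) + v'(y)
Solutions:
 v(y) = C1 + k*sin(4*y)/4 + cos(4*y)/2


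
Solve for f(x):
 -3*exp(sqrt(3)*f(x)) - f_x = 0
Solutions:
 f(x) = sqrt(3)*(2*log(1/(C1 + 3*x)) - log(3))/6


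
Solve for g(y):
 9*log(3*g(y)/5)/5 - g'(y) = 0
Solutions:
 -5*Integral(1/(log(_y) - log(5) + log(3)), (_y, g(y)))/9 = C1 - y


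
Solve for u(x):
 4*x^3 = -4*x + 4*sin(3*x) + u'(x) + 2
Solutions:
 u(x) = C1 + x^4 + 2*x^2 - 2*x + 4*cos(3*x)/3


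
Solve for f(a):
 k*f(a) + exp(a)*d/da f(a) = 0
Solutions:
 f(a) = C1*exp(k*exp(-a))


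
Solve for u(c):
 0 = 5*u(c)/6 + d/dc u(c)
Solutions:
 u(c) = C1*exp(-5*c/6)


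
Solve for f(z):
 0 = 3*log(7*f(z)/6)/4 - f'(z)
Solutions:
 4*Integral(1/(-log(_y) - log(7) + log(6)), (_y, f(z)))/3 = C1 - z


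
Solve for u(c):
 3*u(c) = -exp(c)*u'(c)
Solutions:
 u(c) = C1*exp(3*exp(-c))


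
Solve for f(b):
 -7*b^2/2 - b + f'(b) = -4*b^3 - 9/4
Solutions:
 f(b) = C1 - b^4 + 7*b^3/6 + b^2/2 - 9*b/4


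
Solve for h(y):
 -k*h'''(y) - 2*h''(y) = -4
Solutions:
 h(y) = C1 + C2*y + C3*exp(-2*y/k) + y^2


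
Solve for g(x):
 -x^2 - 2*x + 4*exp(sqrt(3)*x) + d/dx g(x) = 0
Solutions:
 g(x) = C1 + x^3/3 + x^2 - 4*sqrt(3)*exp(sqrt(3)*x)/3


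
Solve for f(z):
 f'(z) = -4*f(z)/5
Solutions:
 f(z) = C1*exp(-4*z/5)


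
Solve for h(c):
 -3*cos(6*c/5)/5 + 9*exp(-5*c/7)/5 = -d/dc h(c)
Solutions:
 h(c) = C1 + sin(6*c/5)/2 + 63*exp(-5*c/7)/25


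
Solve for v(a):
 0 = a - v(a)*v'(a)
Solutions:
 v(a) = -sqrt(C1 + a^2)
 v(a) = sqrt(C1 + a^2)


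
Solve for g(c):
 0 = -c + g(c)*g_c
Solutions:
 g(c) = -sqrt(C1 + c^2)
 g(c) = sqrt(C1 + c^2)


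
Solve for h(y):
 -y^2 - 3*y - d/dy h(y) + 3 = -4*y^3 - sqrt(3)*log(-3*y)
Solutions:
 h(y) = C1 + y^4 - y^3/3 - 3*y^2/2 + sqrt(3)*y*log(-y) + y*(-sqrt(3) + sqrt(3)*log(3) + 3)


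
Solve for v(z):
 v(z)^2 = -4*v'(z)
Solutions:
 v(z) = 4/(C1 + z)


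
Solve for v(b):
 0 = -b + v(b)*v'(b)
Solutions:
 v(b) = -sqrt(C1 + b^2)
 v(b) = sqrt(C1 + b^2)


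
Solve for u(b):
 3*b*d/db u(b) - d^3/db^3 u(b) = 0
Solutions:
 u(b) = C1 + Integral(C2*airyai(3^(1/3)*b) + C3*airybi(3^(1/3)*b), b)


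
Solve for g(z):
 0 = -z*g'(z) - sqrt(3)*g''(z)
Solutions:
 g(z) = C1 + C2*erf(sqrt(2)*3^(3/4)*z/6)


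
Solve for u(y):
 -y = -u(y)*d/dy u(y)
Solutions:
 u(y) = -sqrt(C1 + y^2)
 u(y) = sqrt(C1 + y^2)


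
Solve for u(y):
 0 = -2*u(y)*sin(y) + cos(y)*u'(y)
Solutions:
 u(y) = C1/cos(y)^2


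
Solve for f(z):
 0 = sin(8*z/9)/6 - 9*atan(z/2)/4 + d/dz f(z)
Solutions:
 f(z) = C1 + 9*z*atan(z/2)/4 - 9*log(z^2 + 4)/4 + 3*cos(8*z/9)/16


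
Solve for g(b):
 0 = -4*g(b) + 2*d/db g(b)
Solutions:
 g(b) = C1*exp(2*b)


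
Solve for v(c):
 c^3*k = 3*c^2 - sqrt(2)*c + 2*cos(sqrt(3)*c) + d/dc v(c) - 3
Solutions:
 v(c) = C1 + c^4*k/4 - c^3 + sqrt(2)*c^2/2 + 3*c - 2*sqrt(3)*sin(sqrt(3)*c)/3


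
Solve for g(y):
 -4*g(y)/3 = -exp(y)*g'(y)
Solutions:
 g(y) = C1*exp(-4*exp(-y)/3)


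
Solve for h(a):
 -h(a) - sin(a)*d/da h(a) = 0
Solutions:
 h(a) = C1*sqrt(cos(a) + 1)/sqrt(cos(a) - 1)


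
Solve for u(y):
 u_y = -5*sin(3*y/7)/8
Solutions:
 u(y) = C1 + 35*cos(3*y/7)/24


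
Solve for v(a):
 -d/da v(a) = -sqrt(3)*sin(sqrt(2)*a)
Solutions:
 v(a) = C1 - sqrt(6)*cos(sqrt(2)*a)/2
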